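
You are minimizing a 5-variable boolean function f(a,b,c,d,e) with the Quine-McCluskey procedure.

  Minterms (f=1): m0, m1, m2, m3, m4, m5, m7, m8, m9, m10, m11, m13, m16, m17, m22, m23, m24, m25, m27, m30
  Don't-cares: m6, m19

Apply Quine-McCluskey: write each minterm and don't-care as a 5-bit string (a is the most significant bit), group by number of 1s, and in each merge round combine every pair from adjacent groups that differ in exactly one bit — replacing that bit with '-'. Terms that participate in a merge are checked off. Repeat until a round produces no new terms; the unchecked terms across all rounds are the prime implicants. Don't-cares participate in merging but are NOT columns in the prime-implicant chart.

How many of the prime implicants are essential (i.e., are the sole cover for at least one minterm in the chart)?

size-2^0 implicants → 00000(✓)  00001(✓)  00010(✓)  00011(✓)  00100(✓)  00101(✓)  00110(✓)  00111(✓)  01000(✓)  01001(✓)  01010(✓)  01011(✓)  01101(✓)  10000(✓)  10001(✓)  10011(✓)  10110(✓)  10111(✓)  11000(✓)  11001(✓)  11011(✓)  11110(✓)
size-2^1 implicants → -0000(✓)  -0001(✓)  -0011(✓)  -0110(✓)  -0111(✓)  -1000(✓)  -1001(✓)  -1011(✓)  0-000(✓)  0-001(✓)  0-010(✓)  0-011(✓)  0-101(✓)  00-00(✓)  00-01(✓)  00-10(✓)  00-11(✓)  000-0(✓)  000-1(✓)  0000-(✓)  0001-(✓)  001-0(✓)  001-1(✓)  0010-(✓)  0011-(✓)  01-01(✓)  010-0(✓)  010-1(✓)  0100-(✓)  0101-(✓)  1-000(✓)  1-001(✓)  1-011(✓)  1-110  10-11(✓)  100-1(✓)  1000-(✓)  1011-(✓)  110-1(✓)  1100-(✓)
size-2^2 implicants → --000(✓)  --001(✓)  --011(✓)  -0-11  -00-1(✓)  -000-(✓)  -011-  -10-1(✓)  -100-(✓)  0--01  0-0-0(✓)  0-0-1(✓)  0-00-(✓)  0-01-(✓)  00--0(✓)  00--1(✓)  00-0-(✓)  00-1-(✓)  000--(✓)  001--(✓)  010--(✓)  1-0-1(✓)  1-00-(✓)
size-2^3 implicants → --0-1  --00-  0-0--  00---
Unchecked terms (primes): --0-1, --00-, -0-11, -011-, 0--01, 0-0--, 00---, 1-110
Minterm coverage:
  m0 ⊆ --00-,0-0--,00---
  m1 ⊆ --0-1,--00-,0--01,0-0--,00---
  m2 ⊆ 0-0--,00---
  m3 ⊆ --0-1,-0-11,0-0--,00---
  m4 ⊆ 00--- [E]
  m5 ⊆ 0--01,00---
  m7 ⊆ -0-11,-011-,00---
  m8 ⊆ --00-,0-0--
  m9 ⊆ --0-1,--00-,0--01,0-0--
  m10 ⊆ 0-0-- [E]
  m11 ⊆ --0-1,0-0--
  m13 ⊆ 0--01 [E]
  m16 ⊆ --00- [E]
  m17 ⊆ --0-1,--00-
  m22 ⊆ -011-,1-110
  m23 ⊆ -0-11,-011-
  m24 ⊆ --00- [E]
  m25 ⊆ --0-1,--00-
  m27 ⊆ --0-1 [E]
  m30 ⊆ 1-110 [E]
E = {--0-1, --00-, 0--01, 0-0--, 00---, 1-110}

6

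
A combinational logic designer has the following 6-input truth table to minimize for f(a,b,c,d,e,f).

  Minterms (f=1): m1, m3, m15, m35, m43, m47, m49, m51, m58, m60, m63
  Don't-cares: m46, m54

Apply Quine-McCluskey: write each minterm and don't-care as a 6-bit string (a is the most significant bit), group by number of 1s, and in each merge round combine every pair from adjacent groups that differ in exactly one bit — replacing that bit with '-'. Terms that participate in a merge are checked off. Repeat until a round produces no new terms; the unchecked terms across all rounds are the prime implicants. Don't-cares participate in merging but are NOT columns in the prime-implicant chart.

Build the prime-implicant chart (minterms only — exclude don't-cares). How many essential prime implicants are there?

6

size-2^0 implicants → 000001(✓)  000011(✓)  001111(✓)  100011(✓)  101011(✓)  101110(✓)  101111(✓)  110001(✓)  110011(✓)  110110  111010  111100  111111(✓)
size-2^1 implicants → -00011  -01111  0000-1  1-0011  1-1111  10-011  101-11  10111-  1100-1
Unchecked terms (primes): -00011, -01111, 0000-1, 1-0011, 1-1111, 10-011, 101-11, 10111-, 1100-1, 110110, 111010, 111100
Minterm coverage:
  m1 ⊆ 0000-1 [E]
  m3 ⊆ -00011,0000-1
  m15 ⊆ -01111 [E]
  m35 ⊆ -00011,1-0011,10-011
  m43 ⊆ 10-011,101-11
  m47 ⊆ -01111,1-1111,101-11,10111-
  m49 ⊆ 1100-1 [E]
  m51 ⊆ 1-0011,1100-1
  m58 ⊆ 111010 [E]
  m60 ⊆ 111100 [E]
  m63 ⊆ 1-1111 [E]
E = {-01111, 0000-1, 1-1111, 1100-1, 111010, 111100}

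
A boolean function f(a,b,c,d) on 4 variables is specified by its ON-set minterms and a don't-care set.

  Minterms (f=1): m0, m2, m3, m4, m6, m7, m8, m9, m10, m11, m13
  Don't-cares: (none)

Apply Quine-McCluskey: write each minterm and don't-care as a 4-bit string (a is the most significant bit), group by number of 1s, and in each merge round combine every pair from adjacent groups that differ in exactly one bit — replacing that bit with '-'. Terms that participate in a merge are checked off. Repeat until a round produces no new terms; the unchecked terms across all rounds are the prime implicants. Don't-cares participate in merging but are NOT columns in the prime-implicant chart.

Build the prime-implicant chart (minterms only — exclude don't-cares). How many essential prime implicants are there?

3

[col 0] 0000*, 0010*, 0011*, 0100*, 0110*, 0111*, 1000*, 1001*, 1010*, 1011*, 1101*
[col 1] -000*, -010*, -011*, 0-00*, 0-10*, 0-11*, 00-0*, 001-*, 01-0*, 011-*, 1-01, 10-0*, 10-1*, 100-*, 101-*
[col 2] -0-0, -01-, 0--0, 0-1-, 10--
Prime implicants: -0-0, -01-, 0--0, 0-1-, 1-01, 10--
PI chart (minterm → PIs covering it):
  0 | -0-0,0--0
  2 | -0-0,-01-,0--0,0-1-
  3 | -01-,0-1-
  4 | 0--0  (sole → essential)
  6 | 0--0,0-1-
  7 | 0-1-  (sole → essential)
  8 | -0-0,10--
  9 | 1-01,10--
  10 | -0-0,-01-,10--
  11 | -01-,10--
  13 | 1-01  (sole → essential)
Essential prime implicants: 0--0, 0-1-, 1-01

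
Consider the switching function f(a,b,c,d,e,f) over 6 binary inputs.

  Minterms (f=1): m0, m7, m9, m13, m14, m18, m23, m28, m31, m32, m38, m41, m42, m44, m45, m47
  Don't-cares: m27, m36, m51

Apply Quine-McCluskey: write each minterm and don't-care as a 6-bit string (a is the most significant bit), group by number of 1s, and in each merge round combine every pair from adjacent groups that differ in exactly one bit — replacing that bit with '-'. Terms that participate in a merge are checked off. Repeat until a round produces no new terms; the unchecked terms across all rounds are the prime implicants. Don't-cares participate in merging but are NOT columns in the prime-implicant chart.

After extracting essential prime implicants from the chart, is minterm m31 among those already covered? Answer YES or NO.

NO

[col 0] 000000*, 000111*, 001001*, 001101*, 001110, 010010, 010111*, 011011*, 011100, 011111*, 100000*, 100100*, 100110*, 101001*, 101010, 101100*, 101101*, 101111*, 110011
[col 1] -00000, -01001*, -01101*, 0-0111, 001-01*, 01-111, 011-11, 10-100, 100-00, 1001-0, 101-01*, 1011-1, 10110-
[col 2] -01-01
Prime implicants: -00000, -01-01, 0-0111, 001110, 01-111, 010010, 011-11, 011100, 10-100, 100-00, 1001-0, 101010, 1011-1, 10110-, 110011
PI chart (minterm → PIs covering it):
  0 | -00000  (sole → essential)
  7 | 0-0111  (sole → essential)
  9 | -01-01  (sole → essential)
  13 | -01-01  (sole → essential)
  14 | 001110  (sole → essential)
  18 | 010010  (sole → essential)
  23 | 0-0111,01-111
  28 | 011100  (sole → essential)
  31 | 01-111,011-11
  32 | -00000,100-00
  38 | 1001-0  (sole → essential)
  41 | -01-01  (sole → essential)
  42 | 101010  (sole → essential)
  44 | 10-100,10110-
  45 | -01-01,1011-1,10110-
  47 | 1011-1  (sole → essential)
Essential prime implicants: -00000, -01-01, 0-0111, 001110, 010010, 011100, 1001-0, 101010, 1011-1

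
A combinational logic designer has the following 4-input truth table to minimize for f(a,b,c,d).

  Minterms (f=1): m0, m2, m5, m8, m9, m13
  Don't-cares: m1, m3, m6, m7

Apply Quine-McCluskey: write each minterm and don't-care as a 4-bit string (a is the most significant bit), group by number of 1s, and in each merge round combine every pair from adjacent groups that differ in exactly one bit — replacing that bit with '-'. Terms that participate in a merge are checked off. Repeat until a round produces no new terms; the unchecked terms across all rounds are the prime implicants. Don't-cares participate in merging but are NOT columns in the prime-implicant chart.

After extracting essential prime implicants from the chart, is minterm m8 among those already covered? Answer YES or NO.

Round 0: 0000✓ 0001✓ 0010✓ 0011✓ 0101✓ 0110✓ 0111✓ 1000✓ 1001✓ 1101✓
Round 1: -000✓ -001✓ -101✓ 0-01✓ 0-10✓ 0-11✓ 00-0✓ 00-1✓ 000-✓ 001-✓ 01-1✓ 011-✓ 1-01✓ 100-✓
Round 2: --01 -00- 0--1 0-1- 00--
PIs = {--01, -00-, 0--1, 0-1-, 00--}
Coverage chart:
  m0: -00-,00--
  m2: 0-1-,00--
  m5: --01,0--1
  m8: -00- ←essential
  m9: --01,-00-
  m13: --01 ←essential
Essential: --01, -00-

YES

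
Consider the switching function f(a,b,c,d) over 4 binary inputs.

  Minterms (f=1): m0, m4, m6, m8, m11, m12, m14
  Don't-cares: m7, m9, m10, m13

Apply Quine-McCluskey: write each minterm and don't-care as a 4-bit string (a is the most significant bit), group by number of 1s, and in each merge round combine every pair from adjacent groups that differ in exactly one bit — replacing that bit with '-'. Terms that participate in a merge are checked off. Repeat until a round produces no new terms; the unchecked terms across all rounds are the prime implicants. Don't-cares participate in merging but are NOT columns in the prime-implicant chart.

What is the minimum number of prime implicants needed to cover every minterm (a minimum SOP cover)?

3

[col 0] 0000*, 0100*, 0110*, 0111*, 1000*, 1001*, 1010*, 1011*, 1100*, 1101*, 1110*
[col 1] -000*, -100*, -110*, 0-00*, 01-0*, 011-, 1-00*, 1-01*, 1-10*, 10-0*, 10-1*, 100-*, 101-*, 11-0*, 110-*
[col 2] --00, -1-0, 1--0, 1-0-, 10--
Prime implicants: --00, -1-0, 011-, 1--0, 1-0-, 10--
PI chart (minterm → PIs covering it):
  0 | --00  (sole → essential)
  4 | --00,-1-0
  6 | -1-0,011-
  8 | --00,1--0,1-0-,10--
  11 | 10--  (sole → essential)
  12 | --00,-1-0,1--0,1-0-
  14 | -1-0,1--0
Essential prime implicants: --00, 10--
Petrick residual → -1-0
Minimum SOP uses 3 PIs: c'd' + bd' + ab'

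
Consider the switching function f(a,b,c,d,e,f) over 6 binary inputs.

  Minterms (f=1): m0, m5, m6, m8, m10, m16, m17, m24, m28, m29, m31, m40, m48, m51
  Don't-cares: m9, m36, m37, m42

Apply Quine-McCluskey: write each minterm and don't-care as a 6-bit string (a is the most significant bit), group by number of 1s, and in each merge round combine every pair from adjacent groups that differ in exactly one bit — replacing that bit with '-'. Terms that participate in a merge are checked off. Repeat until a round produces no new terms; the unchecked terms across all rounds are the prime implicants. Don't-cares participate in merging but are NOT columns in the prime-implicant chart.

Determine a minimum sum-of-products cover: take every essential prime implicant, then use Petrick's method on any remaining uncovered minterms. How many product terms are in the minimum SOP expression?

[col 0] 000000*, 000101*, 000110, 001000*, 001001*, 001010*, 010000*, 010001*, 011000*, 011100*, 011101*, 011111*, 100100*, 100101*, 101000*, 101010*, 110000*, 110011
[col 1] -00101, -01000*, -01010*, -10000, 0-0000*, 0-1000*, 00-000*, 0010-0*, 00100-, 01-000*, 01000-, 011-00, 0111-1, 01110-, 10010-, 1010-0*
[col 2] -010-0, 0--000
Prime implicants: -00101, -010-0, -10000, 0--000, 000110, 00100-, 01000-, 011-00, 0111-1, 01110-, 10010-, 110011
PI chart (minterm → PIs covering it):
  0 | 0--000  (sole → essential)
  5 | -00101  (sole → essential)
  6 | 000110  (sole → essential)
  8 | -010-0,0--000,00100-
  10 | -010-0  (sole → essential)
  16 | -10000,0--000,01000-
  17 | 01000-  (sole → essential)
  24 | 0--000,011-00
  28 | 011-00,01110-
  29 | 0111-1,01110-
  31 | 0111-1  (sole → essential)
  40 | -010-0  (sole → essential)
  48 | -10000  (sole → essential)
  51 | 110011  (sole → essential)
Essential prime implicants: -00101, -010-0, -10000, 0--000, 000110, 01000-, 0111-1, 110011
Petrick residual → 011-00
Minimum SOP uses 9 PIs: b'c'de'f + b'cd'f' + bc'd'e'f' + a'd'e'f' + a'b'c'def' + a'bc'd'e' + a'bce'f' + a'bcdf + abc'd'ef

9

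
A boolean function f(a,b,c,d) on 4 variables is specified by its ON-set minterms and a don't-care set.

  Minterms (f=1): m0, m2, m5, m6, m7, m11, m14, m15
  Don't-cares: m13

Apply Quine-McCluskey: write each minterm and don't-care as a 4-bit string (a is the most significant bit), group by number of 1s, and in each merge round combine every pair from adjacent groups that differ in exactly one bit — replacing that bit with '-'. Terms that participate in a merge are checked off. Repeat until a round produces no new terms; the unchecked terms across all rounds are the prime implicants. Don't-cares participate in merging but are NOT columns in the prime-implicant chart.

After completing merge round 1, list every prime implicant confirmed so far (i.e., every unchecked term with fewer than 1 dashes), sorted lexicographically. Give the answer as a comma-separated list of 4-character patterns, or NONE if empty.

NONE

size-2^0 implicants → 0000(✓)  0010(✓)  0101(✓)  0110(✓)  0111(✓)  1011(✓)  1101(✓)  1110(✓)  1111(✓)
size-2^1 implicants → -101(✓)  -110(✓)  -111(✓)  0-10  00-0  01-1(✓)  011-(✓)  1-11  11-1(✓)  111-(✓)
size-2^2 implicants → -1-1  -11-
Unchecked terms (primes): -1-1, -11-, 0-10, 00-0, 1-11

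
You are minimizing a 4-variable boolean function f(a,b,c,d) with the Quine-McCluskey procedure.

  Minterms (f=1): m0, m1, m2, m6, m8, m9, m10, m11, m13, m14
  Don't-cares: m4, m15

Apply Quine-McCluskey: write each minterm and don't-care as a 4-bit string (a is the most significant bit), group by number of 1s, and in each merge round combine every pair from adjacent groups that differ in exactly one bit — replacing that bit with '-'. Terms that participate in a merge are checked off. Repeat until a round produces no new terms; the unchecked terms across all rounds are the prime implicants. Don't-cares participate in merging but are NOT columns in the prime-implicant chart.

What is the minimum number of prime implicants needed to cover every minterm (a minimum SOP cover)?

size-2^0 implicants → 0000(✓)  0001(✓)  0010(✓)  0100(✓)  0110(✓)  1000(✓)  1001(✓)  1010(✓)  1011(✓)  1101(✓)  1110(✓)  1111(✓)
size-2^1 implicants → -000(✓)  -001(✓)  -010(✓)  -110(✓)  0-00(✓)  0-10(✓)  00-0(✓)  000-(✓)  01-0(✓)  1-01(✓)  1-10(✓)  1-11(✓)  10-0(✓)  10-1(✓)  100-(✓)  101-(✓)  11-1(✓)  111-(✓)
size-2^2 implicants → --10  -0-0  -00-  0--0  1--1  1-1-  10--
Unchecked terms (primes): --10, -0-0, -00-, 0--0, 1--1, 1-1-, 10--
Minterm coverage:
  m0 ⊆ -0-0,-00-,0--0
  m1 ⊆ -00- [E]
  m2 ⊆ --10,-0-0,0--0
  m6 ⊆ --10,0--0
  m8 ⊆ -0-0,-00-,10--
  m9 ⊆ -00-,1--1,10--
  m10 ⊆ --10,-0-0,1-1-,10--
  m11 ⊆ 1--1,1-1-,10--
  m13 ⊆ 1--1 [E]
  m14 ⊆ --10,1-1-
E = {-00-, 1--1}
Petrick residual → --10
Cover = cd' + b'c' + ad  |cover|=3

3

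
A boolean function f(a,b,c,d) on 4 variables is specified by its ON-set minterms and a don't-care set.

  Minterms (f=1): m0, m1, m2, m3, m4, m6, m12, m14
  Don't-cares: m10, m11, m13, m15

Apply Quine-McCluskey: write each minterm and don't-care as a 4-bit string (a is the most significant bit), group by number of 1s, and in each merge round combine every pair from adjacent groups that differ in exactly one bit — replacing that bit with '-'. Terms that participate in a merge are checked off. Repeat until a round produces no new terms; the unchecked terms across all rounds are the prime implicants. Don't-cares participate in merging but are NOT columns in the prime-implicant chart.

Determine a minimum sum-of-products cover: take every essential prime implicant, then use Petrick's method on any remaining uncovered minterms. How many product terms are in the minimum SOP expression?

size-2^0 implicants → 0000(✓)  0001(✓)  0010(✓)  0011(✓)  0100(✓)  0110(✓)  1010(✓)  1011(✓)  1100(✓)  1101(✓)  1110(✓)  1111(✓)
size-2^1 implicants → -010(✓)  -011(✓)  -100(✓)  -110(✓)  0-00(✓)  0-10(✓)  00-0(✓)  00-1(✓)  000-(✓)  001-(✓)  01-0(✓)  1-10(✓)  1-11(✓)  101-(✓)  11-0(✓)  11-1(✓)  110-(✓)  111-(✓)
size-2^2 implicants → --10  -01-  -1-0  0--0  00--  1-1-  11--
Unchecked terms (primes): --10, -01-, -1-0, 0--0, 00--, 1-1-, 11--
Minterm coverage:
  m0 ⊆ 0--0,00--
  m1 ⊆ 00-- [E]
  m2 ⊆ --10,-01-,0--0,00--
  m3 ⊆ -01-,00--
  m4 ⊆ -1-0,0--0
  m6 ⊆ --10,-1-0,0--0
  m12 ⊆ -1-0,11--
  m14 ⊆ --10,-1-0,1-1-,11--
E = {00--}
Petrick residual → -1-0
Cover = bd' + a'b'  |cover|=2

2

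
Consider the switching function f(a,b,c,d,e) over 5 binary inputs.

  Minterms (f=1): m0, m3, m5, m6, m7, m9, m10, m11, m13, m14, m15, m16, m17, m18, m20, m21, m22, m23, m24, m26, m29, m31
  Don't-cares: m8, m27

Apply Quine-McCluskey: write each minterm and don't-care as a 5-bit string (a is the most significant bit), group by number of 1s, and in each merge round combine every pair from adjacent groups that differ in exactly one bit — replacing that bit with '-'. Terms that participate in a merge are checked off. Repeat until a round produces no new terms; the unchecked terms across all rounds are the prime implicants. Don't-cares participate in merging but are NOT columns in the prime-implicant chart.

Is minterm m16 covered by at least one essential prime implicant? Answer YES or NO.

YES

size-2^0 implicants → 00000(✓)  00011(✓)  00101(✓)  00110(✓)  00111(✓)  01000(✓)  01001(✓)  01010(✓)  01011(✓)  01101(✓)  01110(✓)  01111(✓)  10000(✓)  10001(✓)  10010(✓)  10100(✓)  10101(✓)  10110(✓)  10111(✓)  11000(✓)  11010(✓)  11011(✓)  11101(✓)  11111(✓)
size-2^1 implicants → -0000(✓)  -0101(✓)  -0110(✓)  -0111(✓)  -1000(✓)  -1010(✓)  -1011(✓)  -1101(✓)  -1111(✓)  0-000(✓)  0-011(✓)  0-101(✓)  0-110(✓)  0-111(✓)  00-11(✓)  001-1(✓)  0011-(✓)  01-01(✓)  01-10(✓)  01-11(✓)  010-0(✓)  010-1(✓)  0100-(✓)  0101-(✓)  011-1(✓)  0111-(✓)  1-000(✓)  1-010(✓)  1-101(✓)  1-111(✓)  10-00(✓)  10-01(✓)  10-10(✓)  100-0(✓)  1000-(✓)  101-0(✓)  101-1(✓)  1010-(✓)  1011-(✓)  11-11(✓)  110-0(✓)  1101-(✓)  111-1(✓)
size-2^2 implicants → --000  --101(✓)  --111(✓)  -01-1(✓)  -011-  -1-11  -10-0  -101-  -11-1(✓)  0--11  0-1-1(✓)  0-11-  01--1  01-1-  010--  1-0-0  1-1-1(✓)  10--0  10-0-  101--
size-2^3 implicants → --1-1
Unchecked terms (primes): --000, --1-1, -011-, -1-11, -10-0, -101-, 0--11, 0-11-, 01--1, 01-1-, 010--, 1-0-0, 10--0, 10-0-, 101--
Minterm coverage:
  m0 ⊆ --000 [E]
  m3 ⊆ 0--11 [E]
  m5 ⊆ --1-1 [E]
  m6 ⊆ -011-,0-11-
  m7 ⊆ --1-1,-011-,0--11,0-11-
  m9 ⊆ 01--1,010--
  m10 ⊆ -10-0,-101-,01-1-,010--
  m11 ⊆ -1-11,-101-,0--11,01--1,01-1-,010--
  m13 ⊆ --1-1,01--1
  m14 ⊆ 0-11-,01-1-
  m15 ⊆ --1-1,-1-11,0--11,0-11-,01--1,01-1-
  m16 ⊆ --000,1-0-0,10--0,10-0-
  m17 ⊆ 10-0- [E]
  m18 ⊆ 1-0-0,10--0
  m20 ⊆ 10--0,10-0-,101--
  m21 ⊆ --1-1,10-0-,101--
  m22 ⊆ -011-,10--0,101--
  m23 ⊆ --1-1,-011-,101--
  m24 ⊆ --000,-10-0,1-0-0
  m26 ⊆ -10-0,-101-,1-0-0
  m29 ⊆ --1-1 [E]
  m31 ⊆ --1-1,-1-11
E = {--000, --1-1, 0--11, 10-0-}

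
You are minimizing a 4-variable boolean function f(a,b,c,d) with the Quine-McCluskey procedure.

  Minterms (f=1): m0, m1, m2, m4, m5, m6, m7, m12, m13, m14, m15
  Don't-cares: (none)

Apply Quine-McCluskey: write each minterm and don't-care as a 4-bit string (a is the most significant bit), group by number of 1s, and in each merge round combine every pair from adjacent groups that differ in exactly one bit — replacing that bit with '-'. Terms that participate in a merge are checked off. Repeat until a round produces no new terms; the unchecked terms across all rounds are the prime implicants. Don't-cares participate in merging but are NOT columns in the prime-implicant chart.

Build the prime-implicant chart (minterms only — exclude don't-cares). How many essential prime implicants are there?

Round 0: 0000✓ 0001✓ 0010✓ 0100✓ 0101✓ 0110✓ 0111✓ 1100✓ 1101✓ 1110✓ 1111✓
Round 1: -100✓ -101✓ -110✓ -111✓ 0-00✓ 0-01✓ 0-10✓ 00-0✓ 000-✓ 01-0✓ 01-1✓ 010-✓ 011-✓ 11-0✓ 11-1✓ 110-✓ 111-✓
Round 2: -1-0✓ -1-1✓ -10-✓ -11-✓ 0--0 0-0- 01--✓ 11--✓
Round 3: -1--
PIs = {-1--, 0--0, 0-0-}
Coverage chart:
  m0: 0--0,0-0-
  m1: 0-0- ←essential
  m2: 0--0 ←essential
  m4: -1--,0--0,0-0-
  m5: -1--,0-0-
  m6: -1--,0--0
  m7: -1-- ←essential
  m12: -1-- ←essential
  m13: -1-- ←essential
  m14: -1-- ←essential
  m15: -1-- ←essential
Essential: -1--, 0--0, 0-0-

3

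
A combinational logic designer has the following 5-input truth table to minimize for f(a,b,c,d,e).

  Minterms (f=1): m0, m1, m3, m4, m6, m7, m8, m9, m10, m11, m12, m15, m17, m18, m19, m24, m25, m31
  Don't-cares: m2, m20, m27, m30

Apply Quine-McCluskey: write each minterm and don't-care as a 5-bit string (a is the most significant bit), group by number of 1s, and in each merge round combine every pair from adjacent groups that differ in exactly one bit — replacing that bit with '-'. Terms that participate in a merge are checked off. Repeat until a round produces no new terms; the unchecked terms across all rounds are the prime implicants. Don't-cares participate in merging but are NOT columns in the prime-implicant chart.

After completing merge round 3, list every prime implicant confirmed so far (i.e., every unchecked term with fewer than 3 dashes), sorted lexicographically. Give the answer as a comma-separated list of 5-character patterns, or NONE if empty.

-001-, -0100, -1-11, -100-, 0--00, 0--11, 00--0, 00-1-, 1111-

[col 0] 00000*, 00001*, 00010*, 00011*, 00100*, 00110*, 00111*, 01000*, 01001*, 01010*, 01011*, 01100*, 01111*, 10001*, 10010*, 10011*, 10100*, 11000*, 11001*, 11011*, 11110*, 11111*
[col 1] -0001*, -0010*, -0011*, -0100, -1000*, -1001*, -1011*, -1111*, 0-000*, 0-001*, 0-010*, 0-011*, 0-100*, 0-111*, 00-00*, 00-10*, 00-11*, 000-0*, 000-1*, 0000-*, 0001-*, 001-0*, 0011-*, 01-00*, 01-11*, 010-0*, 010-1*, 0100-*, 0101-*, 1-001*, 1-011*, 100-1*, 1001-*, 11-11*, 110-1*, 1100-*, 1111-
[col 2] --001*, --011*, -00-1*, -001-, -1-11, -10-1*, -100-, 0--00, 0--11, 0-0-0*, 0-0-1*, 0-00-*, 0-01-*, 00--0, 00-1-, 000--*, 010--*, 1-0-1*
[col 3] --0-1, 0-0--
Prime implicants: --0-1, -001-, -0100, -1-11, -100-, 0--00, 0--11, 0-0--, 00--0, 00-1-, 1111-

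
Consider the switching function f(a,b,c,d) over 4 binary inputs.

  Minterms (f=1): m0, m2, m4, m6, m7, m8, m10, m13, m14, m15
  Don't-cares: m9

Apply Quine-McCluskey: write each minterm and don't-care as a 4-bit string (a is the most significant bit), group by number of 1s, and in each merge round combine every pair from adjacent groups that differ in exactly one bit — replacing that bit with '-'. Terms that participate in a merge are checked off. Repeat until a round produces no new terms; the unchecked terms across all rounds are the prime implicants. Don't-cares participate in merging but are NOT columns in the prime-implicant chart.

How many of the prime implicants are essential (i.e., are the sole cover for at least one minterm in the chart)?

2

[col 0] 0000*, 0010*, 0100*, 0110*, 0111*, 1000*, 1001*, 1010*, 1101*, 1110*, 1111*
[col 1] -000*, -010*, -110*, -111*, 0-00*, 0-10*, 00-0*, 01-0*, 011-*, 1-01, 1-10*, 10-0*, 100-, 11-1, 111-*
[col 2] --10, -0-0, -11-, 0--0
Prime implicants: --10, -0-0, -11-, 0--0, 1-01, 100-, 11-1
PI chart (minterm → PIs covering it):
  0 | -0-0,0--0
  2 | --10,-0-0,0--0
  4 | 0--0  (sole → essential)
  6 | --10,-11-,0--0
  7 | -11-  (sole → essential)
  8 | -0-0,100-
  10 | --10,-0-0
  13 | 1-01,11-1
  14 | --10,-11-
  15 | -11-,11-1
Essential prime implicants: -11-, 0--0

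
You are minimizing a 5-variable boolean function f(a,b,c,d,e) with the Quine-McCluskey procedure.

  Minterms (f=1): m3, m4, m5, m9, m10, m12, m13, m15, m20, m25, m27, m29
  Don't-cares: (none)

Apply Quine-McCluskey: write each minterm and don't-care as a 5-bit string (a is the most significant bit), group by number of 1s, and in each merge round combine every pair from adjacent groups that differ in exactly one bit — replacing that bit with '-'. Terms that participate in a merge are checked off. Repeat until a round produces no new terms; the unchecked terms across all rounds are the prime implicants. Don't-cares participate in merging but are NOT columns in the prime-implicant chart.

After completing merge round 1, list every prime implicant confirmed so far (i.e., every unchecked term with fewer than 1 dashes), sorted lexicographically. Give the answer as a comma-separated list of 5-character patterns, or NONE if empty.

[col 0] 00011, 00100*, 00101*, 01001*, 01010, 01100*, 01101*, 01111*, 10100*, 11001*, 11011*, 11101*
[col 1] -0100, -1001*, -1101*, 0-100*, 0-101*, 0010-*, 01-01*, 011-1, 0110-*, 11-01*, 110-1
[col 2] -1-01, 0-10-
Prime implicants: -0100, -1-01, 0-10-, 00011, 01010, 011-1, 110-1

00011, 01010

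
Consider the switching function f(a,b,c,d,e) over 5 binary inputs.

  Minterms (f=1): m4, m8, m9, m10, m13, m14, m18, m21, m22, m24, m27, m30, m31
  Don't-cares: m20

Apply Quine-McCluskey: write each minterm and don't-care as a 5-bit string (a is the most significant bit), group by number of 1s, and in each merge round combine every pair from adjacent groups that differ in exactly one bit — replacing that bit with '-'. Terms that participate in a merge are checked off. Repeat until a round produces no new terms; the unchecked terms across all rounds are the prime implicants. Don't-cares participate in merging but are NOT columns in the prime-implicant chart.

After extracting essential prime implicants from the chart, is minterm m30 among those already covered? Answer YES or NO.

NO

Round 0: 00100✓ 01000✓ 01001✓ 01010✓ 01101✓ 01110✓ 10010✓ 10100✓ 10101✓ 10110✓ 11000✓ 11011✓ 11110✓ 11111✓
Round 1: -0100 -1000 -1110 01-01 01-10 010-0 0100- 1-110 10-10 101-0 1010- 11-11 1111-
PIs = {-0100, -1000, -1110, 01-01, 01-10, 010-0, 0100-, 1-110, 10-10, 101-0, 1010-, 11-11, 1111-}
Coverage chart:
  m4: -0100 ←essential
  m8: -1000,010-0,0100-
  m9: 01-01,0100-
  m10: 01-10,010-0
  m13: 01-01 ←essential
  m14: -1110,01-10
  m18: 10-10 ←essential
  m21: 1010- ←essential
  m22: 1-110,10-10,101-0
  m24: -1000 ←essential
  m27: 11-11 ←essential
  m30: -1110,1-110,1111-
  m31: 11-11,1111-
Essential: -0100, -1000, 01-01, 10-10, 1010-, 11-11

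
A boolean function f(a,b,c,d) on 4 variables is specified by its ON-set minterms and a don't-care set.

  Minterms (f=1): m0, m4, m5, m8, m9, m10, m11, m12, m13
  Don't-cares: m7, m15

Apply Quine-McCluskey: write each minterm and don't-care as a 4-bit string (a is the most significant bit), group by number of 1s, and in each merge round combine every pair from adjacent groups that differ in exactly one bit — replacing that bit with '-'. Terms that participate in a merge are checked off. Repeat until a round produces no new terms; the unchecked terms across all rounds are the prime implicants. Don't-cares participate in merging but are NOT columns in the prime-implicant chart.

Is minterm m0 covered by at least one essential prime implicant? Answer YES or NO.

YES

[col 0] 0000*, 0100*, 0101*, 0111*, 1000*, 1001*, 1010*, 1011*, 1100*, 1101*, 1111*
[col 1] -000*, -100*, -101*, -111*, 0-00*, 01-1*, 010-*, 1-00*, 1-01*, 1-11*, 10-0*, 10-1*, 100-*, 101-*, 11-1*, 110-*
[col 2] --00, -1-1, -10-, 1--1, 1-0-, 10--
Prime implicants: --00, -1-1, -10-, 1--1, 1-0-, 10--
PI chart (minterm → PIs covering it):
  0 | --00  (sole → essential)
  4 | --00,-10-
  5 | -1-1,-10-
  8 | --00,1-0-,10--
  9 | 1--1,1-0-,10--
  10 | 10--  (sole → essential)
  11 | 1--1,10--
  12 | --00,-10-,1-0-
  13 | -1-1,-10-,1--1,1-0-
Essential prime implicants: --00, 10--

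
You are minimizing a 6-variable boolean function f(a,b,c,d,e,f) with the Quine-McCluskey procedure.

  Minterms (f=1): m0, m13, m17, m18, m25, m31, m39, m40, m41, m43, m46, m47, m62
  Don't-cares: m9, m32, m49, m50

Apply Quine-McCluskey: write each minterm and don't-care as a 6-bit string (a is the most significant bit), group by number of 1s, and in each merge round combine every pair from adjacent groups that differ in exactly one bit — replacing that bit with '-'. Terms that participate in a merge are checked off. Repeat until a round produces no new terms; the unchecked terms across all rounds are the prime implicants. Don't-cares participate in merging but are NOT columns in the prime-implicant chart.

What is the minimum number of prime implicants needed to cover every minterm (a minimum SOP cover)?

9

Round 0: 000000✓ 001001✓ 001101✓ 010001✓ 010010✓ 011001✓ 011111 100000✓ 100111✓ 101000✓ 101001✓ 101011✓ 101110✓ 101111✓ 110001✓ 110010✓ 111110✓
Round 1: -00000 -01001 -10001 -10010 0-1001 001-01 01-001 1-1110 10-000 10-111 101-11 1010-1 10100- 10111-
PIs = {-00000, -01001, -10001, -10010, 0-1001, 001-01, 01-001, 011111, 1-1110, 10-000, 10-111, 101-11, 1010-1, 10100-, 10111-}
Coverage chart:
  m0: -00000 ←essential
  m13: 001-01 ←essential
  m17: -10001,01-001
  m18: -10010 ←essential
  m25: 0-1001,01-001
  m31: 011111 ←essential
  m39: 10-111 ←essential
  m40: 10-000,10100-
  m41: -01001,1010-1,10100-
  m43: 101-11,1010-1
  m46: 1-1110,10111-
  m47: 10-111,101-11,10111-
  m62: 1-1110 ←essential
Essential: -00000, -10010, 001-01, 011111, 1-1110, 10-111
Petrick residual → 01-001, 10-000, 1010-1
Min cover (9 terms): b'c'd'e'f' + bc'd'ef' + a'b'ce'f + a'bd'e'f + a'bcdef + acdef' + ab'd'e'f' + ab'def + ab'cd'f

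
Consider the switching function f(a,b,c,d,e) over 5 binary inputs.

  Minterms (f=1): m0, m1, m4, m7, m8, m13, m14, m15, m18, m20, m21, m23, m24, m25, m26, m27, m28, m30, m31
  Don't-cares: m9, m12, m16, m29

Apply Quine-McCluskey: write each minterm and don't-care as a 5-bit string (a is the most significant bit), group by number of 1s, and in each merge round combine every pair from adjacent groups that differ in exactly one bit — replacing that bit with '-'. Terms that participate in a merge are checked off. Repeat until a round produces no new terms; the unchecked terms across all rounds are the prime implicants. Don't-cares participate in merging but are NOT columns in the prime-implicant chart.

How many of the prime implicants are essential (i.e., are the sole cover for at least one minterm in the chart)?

6

size-2^0 implicants → 00000(✓)  00001(✓)  00100(✓)  00111(✓)  01000(✓)  01001(✓)  01100(✓)  01101(✓)  01110(✓)  01111(✓)  10000(✓)  10010(✓)  10100(✓)  10101(✓)  10111(✓)  11000(✓)  11001(✓)  11010(✓)  11011(✓)  11100(✓)  11101(✓)  11110(✓)  11111(✓)
size-2^1 implicants → -0000(✓)  -0100(✓)  -0111(✓)  -1000(✓)  -1001(✓)  -1100(✓)  -1101(✓)  -1110(✓)  -1111(✓)  0-000(✓)  0-001(✓)  0-100(✓)  0-111(✓)  00-00(✓)  0000-(✓)  01-00(✓)  01-01(✓)  0100-(✓)  011-0(✓)  011-1(✓)  0110-(✓)  0111-(✓)  1-000(✓)  1-010(✓)  1-100(✓)  1-101(✓)  1-111(✓)  10-00(✓)  100-0(✓)  101-1(✓)  1010-(✓)  11-00(✓)  11-01(✓)  11-10(✓)  11-11(✓)  110-0(✓)  110-1(✓)  1100-(✓)  1101-(✓)  111-0(✓)  111-1(✓)  1110-(✓)  1111-(✓)
size-2^2 implicants → --000(✓)  --100(✓)  --111  -0-00(✓)  -1-00(✓)  -1-01(✓)  -100-(✓)  -11-0(✓)  -11-1(✓)  -110-(✓)  -111-(✓)  0--00(✓)  0-00-  01-0-(✓)  011--(✓)  1--00(✓)  1-0-0  1-1-1  1-10-  11--0(✓)  11--1(✓)  11-0-(✓)  11-1-(✓)  110--(✓)  111--(✓)
size-2^3 implicants → ---00  -1-0-  -11--  11---
Unchecked terms (primes): ---00, --111, -1-0-, -11--, 0-00-, 1-0-0, 1-1-1, 1-10-, 11---
Minterm coverage:
  m0 ⊆ ---00,0-00-
  m1 ⊆ 0-00- [E]
  m4 ⊆ ---00 [E]
  m7 ⊆ --111 [E]
  m8 ⊆ ---00,-1-0-,0-00-
  m13 ⊆ -1-0-,-11--
  m14 ⊆ -11-- [E]
  m15 ⊆ --111,-11--
  m18 ⊆ 1-0-0 [E]
  m20 ⊆ ---00,1-10-
  m21 ⊆ 1-1-1,1-10-
  m23 ⊆ --111,1-1-1
  m24 ⊆ ---00,-1-0-,1-0-0,11---
  m25 ⊆ -1-0-,11---
  m26 ⊆ 1-0-0,11---
  m27 ⊆ 11--- [E]
  m28 ⊆ ---00,-1-0-,-11--,1-10-,11---
  m30 ⊆ -11--,11---
  m31 ⊆ --111,-11--,1-1-1,11---
E = {---00, --111, -11--, 0-00-, 1-0-0, 11---}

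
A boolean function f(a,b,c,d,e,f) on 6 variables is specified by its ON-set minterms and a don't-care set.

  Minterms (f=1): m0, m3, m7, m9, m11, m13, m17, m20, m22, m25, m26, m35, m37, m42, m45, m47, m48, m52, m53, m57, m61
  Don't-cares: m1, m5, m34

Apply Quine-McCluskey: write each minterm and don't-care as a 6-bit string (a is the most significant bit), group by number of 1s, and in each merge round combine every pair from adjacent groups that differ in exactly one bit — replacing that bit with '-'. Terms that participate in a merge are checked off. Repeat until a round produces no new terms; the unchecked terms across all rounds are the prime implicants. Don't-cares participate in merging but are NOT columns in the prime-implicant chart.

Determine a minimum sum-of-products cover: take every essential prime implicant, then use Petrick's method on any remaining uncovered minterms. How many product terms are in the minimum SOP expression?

size-2^0 implicants → 000000(✓)  000001(✓)  000011(✓)  000101(✓)  000111(✓)  001001(✓)  001011(✓)  001101(✓)  010001(✓)  010100(✓)  010110(✓)  011001(✓)  011010  100010(✓)  100011(✓)  100101(✓)  101010(✓)  101101(✓)  101111(✓)  110000(✓)  110100(✓)  110101(✓)  111001(✓)  111101(✓)
size-2^1 implicants → -00011  -00101(✓)  -01101(✓)  -10100  -11001  0-0001(✓)  0-1001(✓)  00-001(✓)  00-011(✓)  00-101(✓)  000-01(✓)  000-11(✓)  0000-1(✓)  00000-  0001-1(✓)  001-01(✓)  0010-1(✓)  01-001(✓)  0101-0  1-0101(✓)  1-1101(✓)  10-010  10-101(✓)  10001-  1011-1  11-101(✓)  110-00  11010-  111-01
size-2^2 implicants → -0-101  0--001  00--01  00-0-1  000--1  1--101
Unchecked terms (primes): -0-101, -00011, -10100, -11001, 0--001, 00--01, 00-0-1, 000--1, 00000-, 0101-0, 011010, 1--101, 10-010, 10001-, 1011-1, 110-00, 11010-, 111-01
Minterm coverage:
  m0 ⊆ 00000- [E]
  m3 ⊆ -00011,00-0-1,000--1
  m7 ⊆ 000--1 [E]
  m9 ⊆ 0--001,00--01,00-0-1
  m11 ⊆ 00-0-1 [E]
  m13 ⊆ -0-101,00--01
  m17 ⊆ 0--001 [E]
  m20 ⊆ -10100,0101-0
  m22 ⊆ 0101-0 [E]
  m25 ⊆ -11001,0--001
  m26 ⊆ 011010 [E]
  m35 ⊆ -00011,10001-
  m37 ⊆ -0-101,1--101
  m42 ⊆ 10-010 [E]
  m45 ⊆ -0-101,1--101,1011-1
  m47 ⊆ 1011-1 [E]
  m48 ⊆ 110-00 [E]
  m52 ⊆ -10100,110-00,11010-
  m53 ⊆ 1--101,11010-
  m57 ⊆ -11001,111-01
  m61 ⊆ 1--101,111-01
E = {0--001, 00-0-1, 000--1, 00000-, 0101-0, 011010, 10-010, 1011-1, 110-00}
Petrick residual → -0-101, -00011, -11001, 1--101
Cover = b'de'f + b'c'd'ef + bcd'e'f + a'd'e'f + a'b'd'f + a'b'c'f + a'b'c'd'e' + a'bc'df' + a'bcd'ef' + ade'f + ab'd'ef' + ab'cdf + abc'e'f'  |cover|=13

13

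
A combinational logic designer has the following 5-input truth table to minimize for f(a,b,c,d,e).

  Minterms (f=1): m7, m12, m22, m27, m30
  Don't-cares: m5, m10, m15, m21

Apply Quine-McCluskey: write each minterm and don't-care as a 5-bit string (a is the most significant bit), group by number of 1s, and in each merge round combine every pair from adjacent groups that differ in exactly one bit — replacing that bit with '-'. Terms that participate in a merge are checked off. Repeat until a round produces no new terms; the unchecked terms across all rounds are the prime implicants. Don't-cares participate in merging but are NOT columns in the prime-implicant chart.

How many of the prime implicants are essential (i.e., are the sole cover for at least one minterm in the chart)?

size-2^0 implicants → 00101(✓)  00111(✓)  01010  01100  01111(✓)  10101(✓)  10110(✓)  11011  11110(✓)
size-2^1 implicants → -0101  0-111  001-1  1-110
Unchecked terms (primes): -0101, 0-111, 001-1, 01010, 01100, 1-110, 11011
Minterm coverage:
  m7 ⊆ 0-111,001-1
  m12 ⊆ 01100 [E]
  m22 ⊆ 1-110 [E]
  m27 ⊆ 11011 [E]
  m30 ⊆ 1-110 [E]
E = {01100, 1-110, 11011}

3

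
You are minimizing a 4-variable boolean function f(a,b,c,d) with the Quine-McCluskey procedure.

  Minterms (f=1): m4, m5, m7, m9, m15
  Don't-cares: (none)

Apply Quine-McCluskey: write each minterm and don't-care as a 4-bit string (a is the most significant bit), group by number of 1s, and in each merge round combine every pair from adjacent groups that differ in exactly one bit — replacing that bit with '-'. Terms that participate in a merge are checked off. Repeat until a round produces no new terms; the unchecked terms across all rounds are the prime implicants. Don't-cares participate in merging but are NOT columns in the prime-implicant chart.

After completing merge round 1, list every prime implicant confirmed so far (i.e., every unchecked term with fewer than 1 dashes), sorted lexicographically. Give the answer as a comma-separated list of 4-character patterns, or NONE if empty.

1001

size-2^0 implicants → 0100(✓)  0101(✓)  0111(✓)  1001  1111(✓)
size-2^1 implicants → -111  01-1  010-
Unchecked terms (primes): -111, 01-1, 010-, 1001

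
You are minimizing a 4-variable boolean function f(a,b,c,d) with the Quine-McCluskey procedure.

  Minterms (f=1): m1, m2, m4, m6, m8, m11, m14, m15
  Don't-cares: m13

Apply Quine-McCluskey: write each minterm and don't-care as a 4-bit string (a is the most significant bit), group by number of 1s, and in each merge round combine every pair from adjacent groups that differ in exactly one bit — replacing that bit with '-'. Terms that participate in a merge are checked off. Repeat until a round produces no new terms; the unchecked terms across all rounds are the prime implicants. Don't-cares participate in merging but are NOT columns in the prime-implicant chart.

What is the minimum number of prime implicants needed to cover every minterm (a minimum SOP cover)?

6

Round 0: 0001 0010✓ 0100✓ 0110✓ 1000 1011✓ 1101✓ 1110✓ 1111✓
Round 1: -110 0-10 01-0 1-11 11-1 111-
PIs = {-110, 0-10, 0001, 01-0, 1-11, 1000, 11-1, 111-}
Coverage chart:
  m1: 0001 ←essential
  m2: 0-10 ←essential
  m4: 01-0 ←essential
  m6: -110,0-10,01-0
  m8: 1000 ←essential
  m11: 1-11 ←essential
  m14: -110,111-
  m15: 1-11,11-1,111-
Essential: 0-10, 0001, 01-0, 1-11, 1000
Petrick residual → -110
Min cover (6 terms): bcd' + a'cd' + a'b'c'd + a'bd' + acd + ab'c'd'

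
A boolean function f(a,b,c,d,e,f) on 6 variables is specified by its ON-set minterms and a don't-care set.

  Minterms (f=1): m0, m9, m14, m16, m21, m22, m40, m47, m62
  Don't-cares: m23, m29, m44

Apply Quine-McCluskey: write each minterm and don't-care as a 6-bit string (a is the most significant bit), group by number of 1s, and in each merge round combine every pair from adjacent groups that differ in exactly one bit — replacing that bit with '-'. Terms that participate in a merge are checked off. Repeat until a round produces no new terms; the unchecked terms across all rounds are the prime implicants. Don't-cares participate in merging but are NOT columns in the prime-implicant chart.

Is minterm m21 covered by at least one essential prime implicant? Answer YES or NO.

[col 0] 000000*, 001001, 001110, 010000*, 010101*, 010110*, 010111*, 011101*, 101000*, 101100*, 101111, 111110
[col 1] 0-0000, 01-101, 0101-1, 01011-, 101-00
Prime implicants: 0-0000, 001001, 001110, 01-101, 0101-1, 01011-, 101-00, 101111, 111110
PI chart (minterm → PIs covering it):
  0 | 0-0000  (sole → essential)
  9 | 001001  (sole → essential)
  14 | 001110  (sole → essential)
  16 | 0-0000  (sole → essential)
  21 | 01-101,0101-1
  22 | 01011-  (sole → essential)
  40 | 101-00  (sole → essential)
  47 | 101111  (sole → essential)
  62 | 111110  (sole → essential)
Essential prime implicants: 0-0000, 001001, 001110, 01011-, 101-00, 101111, 111110

NO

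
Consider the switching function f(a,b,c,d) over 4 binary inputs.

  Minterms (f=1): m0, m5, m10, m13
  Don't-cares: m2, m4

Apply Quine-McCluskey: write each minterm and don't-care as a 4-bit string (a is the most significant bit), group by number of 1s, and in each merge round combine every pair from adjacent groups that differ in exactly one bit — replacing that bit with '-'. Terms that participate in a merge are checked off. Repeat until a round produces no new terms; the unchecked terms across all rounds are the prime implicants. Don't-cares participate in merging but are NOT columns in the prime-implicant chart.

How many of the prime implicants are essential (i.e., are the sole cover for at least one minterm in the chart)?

Round 0: 0000✓ 0010✓ 0100✓ 0101✓ 1010✓ 1101✓
Round 1: -010 -101 0-00 00-0 010-
PIs = {-010, -101, 0-00, 00-0, 010-}
Coverage chart:
  m0: 0-00,00-0
  m5: -101,010-
  m10: -010 ←essential
  m13: -101 ←essential
Essential: -010, -101

2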